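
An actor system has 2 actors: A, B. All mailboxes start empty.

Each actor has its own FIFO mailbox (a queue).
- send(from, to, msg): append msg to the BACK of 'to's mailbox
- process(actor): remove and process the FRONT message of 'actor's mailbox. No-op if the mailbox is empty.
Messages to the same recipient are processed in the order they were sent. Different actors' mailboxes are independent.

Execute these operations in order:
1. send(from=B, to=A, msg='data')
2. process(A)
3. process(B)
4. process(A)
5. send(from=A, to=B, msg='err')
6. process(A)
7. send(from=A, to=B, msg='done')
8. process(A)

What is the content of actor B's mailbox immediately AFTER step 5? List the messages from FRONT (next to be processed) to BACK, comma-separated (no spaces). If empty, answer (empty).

After 1 (send(from=B, to=A, msg='data')): A:[data] B:[]
After 2 (process(A)): A:[] B:[]
After 3 (process(B)): A:[] B:[]
After 4 (process(A)): A:[] B:[]
After 5 (send(from=A, to=B, msg='err')): A:[] B:[err]

err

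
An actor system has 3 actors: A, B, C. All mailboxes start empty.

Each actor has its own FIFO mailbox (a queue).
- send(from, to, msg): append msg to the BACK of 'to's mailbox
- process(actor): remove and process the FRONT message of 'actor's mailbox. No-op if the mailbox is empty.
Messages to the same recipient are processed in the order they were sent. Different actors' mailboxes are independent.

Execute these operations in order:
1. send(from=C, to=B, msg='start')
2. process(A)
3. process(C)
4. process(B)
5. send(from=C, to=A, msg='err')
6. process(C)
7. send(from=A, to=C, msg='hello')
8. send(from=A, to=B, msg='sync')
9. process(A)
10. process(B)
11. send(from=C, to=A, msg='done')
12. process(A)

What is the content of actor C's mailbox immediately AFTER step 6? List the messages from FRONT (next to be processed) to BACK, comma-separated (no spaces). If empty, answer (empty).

After 1 (send(from=C, to=B, msg='start')): A:[] B:[start] C:[]
After 2 (process(A)): A:[] B:[start] C:[]
After 3 (process(C)): A:[] B:[start] C:[]
After 4 (process(B)): A:[] B:[] C:[]
After 5 (send(from=C, to=A, msg='err')): A:[err] B:[] C:[]
After 6 (process(C)): A:[err] B:[] C:[]

(empty)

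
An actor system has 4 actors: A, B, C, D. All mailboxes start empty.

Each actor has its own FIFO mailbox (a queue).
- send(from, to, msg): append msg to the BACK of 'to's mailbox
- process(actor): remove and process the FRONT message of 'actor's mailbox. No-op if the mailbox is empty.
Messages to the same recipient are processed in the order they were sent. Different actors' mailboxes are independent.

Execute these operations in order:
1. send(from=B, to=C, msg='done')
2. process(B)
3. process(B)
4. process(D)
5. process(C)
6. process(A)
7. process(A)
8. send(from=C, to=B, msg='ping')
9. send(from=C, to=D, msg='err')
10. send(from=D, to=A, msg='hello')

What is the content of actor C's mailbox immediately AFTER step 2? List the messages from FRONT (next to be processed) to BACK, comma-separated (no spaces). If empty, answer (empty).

After 1 (send(from=B, to=C, msg='done')): A:[] B:[] C:[done] D:[]
After 2 (process(B)): A:[] B:[] C:[done] D:[]

done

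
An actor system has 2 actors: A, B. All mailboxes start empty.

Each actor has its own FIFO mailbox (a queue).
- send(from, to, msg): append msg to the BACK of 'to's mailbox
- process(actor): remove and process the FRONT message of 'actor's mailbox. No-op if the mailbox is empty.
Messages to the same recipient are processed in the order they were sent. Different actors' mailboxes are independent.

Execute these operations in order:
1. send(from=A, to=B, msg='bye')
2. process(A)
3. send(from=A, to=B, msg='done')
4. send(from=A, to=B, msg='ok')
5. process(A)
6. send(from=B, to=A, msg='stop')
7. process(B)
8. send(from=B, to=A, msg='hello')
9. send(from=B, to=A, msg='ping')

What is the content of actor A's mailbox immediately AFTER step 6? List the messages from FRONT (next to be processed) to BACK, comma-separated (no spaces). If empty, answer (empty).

After 1 (send(from=A, to=B, msg='bye')): A:[] B:[bye]
After 2 (process(A)): A:[] B:[bye]
After 3 (send(from=A, to=B, msg='done')): A:[] B:[bye,done]
After 4 (send(from=A, to=B, msg='ok')): A:[] B:[bye,done,ok]
After 5 (process(A)): A:[] B:[bye,done,ok]
After 6 (send(from=B, to=A, msg='stop')): A:[stop] B:[bye,done,ok]

stop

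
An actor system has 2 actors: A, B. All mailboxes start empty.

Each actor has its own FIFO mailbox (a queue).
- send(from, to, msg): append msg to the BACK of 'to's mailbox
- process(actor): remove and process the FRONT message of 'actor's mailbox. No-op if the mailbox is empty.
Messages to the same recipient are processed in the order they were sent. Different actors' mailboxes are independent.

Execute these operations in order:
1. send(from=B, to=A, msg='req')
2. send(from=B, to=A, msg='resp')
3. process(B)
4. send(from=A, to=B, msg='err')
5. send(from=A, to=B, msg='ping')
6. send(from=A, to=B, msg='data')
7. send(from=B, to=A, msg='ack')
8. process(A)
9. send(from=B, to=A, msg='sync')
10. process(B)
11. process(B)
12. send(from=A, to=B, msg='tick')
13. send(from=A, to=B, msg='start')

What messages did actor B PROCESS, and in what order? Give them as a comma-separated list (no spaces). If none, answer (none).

After 1 (send(from=B, to=A, msg='req')): A:[req] B:[]
After 2 (send(from=B, to=A, msg='resp')): A:[req,resp] B:[]
After 3 (process(B)): A:[req,resp] B:[]
After 4 (send(from=A, to=B, msg='err')): A:[req,resp] B:[err]
After 5 (send(from=A, to=B, msg='ping')): A:[req,resp] B:[err,ping]
After 6 (send(from=A, to=B, msg='data')): A:[req,resp] B:[err,ping,data]
After 7 (send(from=B, to=A, msg='ack')): A:[req,resp,ack] B:[err,ping,data]
After 8 (process(A)): A:[resp,ack] B:[err,ping,data]
After 9 (send(from=B, to=A, msg='sync')): A:[resp,ack,sync] B:[err,ping,data]
After 10 (process(B)): A:[resp,ack,sync] B:[ping,data]
After 11 (process(B)): A:[resp,ack,sync] B:[data]
After 12 (send(from=A, to=B, msg='tick')): A:[resp,ack,sync] B:[data,tick]
After 13 (send(from=A, to=B, msg='start')): A:[resp,ack,sync] B:[data,tick,start]

Answer: err,ping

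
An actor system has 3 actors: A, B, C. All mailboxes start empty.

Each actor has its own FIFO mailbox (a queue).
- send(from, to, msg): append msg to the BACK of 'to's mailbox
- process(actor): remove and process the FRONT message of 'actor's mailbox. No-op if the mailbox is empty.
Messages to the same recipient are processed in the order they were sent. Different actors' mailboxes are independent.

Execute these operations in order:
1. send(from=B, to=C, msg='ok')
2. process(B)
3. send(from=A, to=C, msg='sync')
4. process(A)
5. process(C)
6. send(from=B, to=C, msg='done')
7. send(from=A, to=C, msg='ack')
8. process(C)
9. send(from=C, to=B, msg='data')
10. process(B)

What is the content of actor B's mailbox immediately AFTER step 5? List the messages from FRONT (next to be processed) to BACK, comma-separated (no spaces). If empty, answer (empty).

After 1 (send(from=B, to=C, msg='ok')): A:[] B:[] C:[ok]
After 2 (process(B)): A:[] B:[] C:[ok]
After 3 (send(from=A, to=C, msg='sync')): A:[] B:[] C:[ok,sync]
After 4 (process(A)): A:[] B:[] C:[ok,sync]
After 5 (process(C)): A:[] B:[] C:[sync]

(empty)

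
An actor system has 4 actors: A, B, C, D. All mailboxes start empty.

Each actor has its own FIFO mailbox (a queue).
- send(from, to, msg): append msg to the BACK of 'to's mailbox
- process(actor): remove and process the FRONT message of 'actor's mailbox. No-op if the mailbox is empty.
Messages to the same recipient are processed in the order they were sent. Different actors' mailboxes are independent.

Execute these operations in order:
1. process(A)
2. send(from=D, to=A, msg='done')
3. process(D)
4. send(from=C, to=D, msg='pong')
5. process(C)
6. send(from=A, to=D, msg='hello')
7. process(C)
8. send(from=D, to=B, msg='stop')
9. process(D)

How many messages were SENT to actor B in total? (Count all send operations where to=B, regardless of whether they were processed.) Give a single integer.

After 1 (process(A)): A:[] B:[] C:[] D:[]
After 2 (send(from=D, to=A, msg='done')): A:[done] B:[] C:[] D:[]
After 3 (process(D)): A:[done] B:[] C:[] D:[]
After 4 (send(from=C, to=D, msg='pong')): A:[done] B:[] C:[] D:[pong]
After 5 (process(C)): A:[done] B:[] C:[] D:[pong]
After 6 (send(from=A, to=D, msg='hello')): A:[done] B:[] C:[] D:[pong,hello]
After 7 (process(C)): A:[done] B:[] C:[] D:[pong,hello]
After 8 (send(from=D, to=B, msg='stop')): A:[done] B:[stop] C:[] D:[pong,hello]
After 9 (process(D)): A:[done] B:[stop] C:[] D:[hello]

Answer: 1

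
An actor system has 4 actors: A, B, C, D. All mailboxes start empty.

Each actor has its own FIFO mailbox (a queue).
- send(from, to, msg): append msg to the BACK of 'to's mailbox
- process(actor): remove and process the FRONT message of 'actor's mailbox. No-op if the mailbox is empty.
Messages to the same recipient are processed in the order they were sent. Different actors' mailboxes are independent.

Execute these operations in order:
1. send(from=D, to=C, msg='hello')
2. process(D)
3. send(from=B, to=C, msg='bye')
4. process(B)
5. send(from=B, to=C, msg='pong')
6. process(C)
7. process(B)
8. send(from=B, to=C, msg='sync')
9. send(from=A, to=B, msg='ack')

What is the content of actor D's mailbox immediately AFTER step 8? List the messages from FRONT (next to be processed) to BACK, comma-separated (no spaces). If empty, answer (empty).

After 1 (send(from=D, to=C, msg='hello')): A:[] B:[] C:[hello] D:[]
After 2 (process(D)): A:[] B:[] C:[hello] D:[]
After 3 (send(from=B, to=C, msg='bye')): A:[] B:[] C:[hello,bye] D:[]
After 4 (process(B)): A:[] B:[] C:[hello,bye] D:[]
After 5 (send(from=B, to=C, msg='pong')): A:[] B:[] C:[hello,bye,pong] D:[]
After 6 (process(C)): A:[] B:[] C:[bye,pong] D:[]
After 7 (process(B)): A:[] B:[] C:[bye,pong] D:[]
After 8 (send(from=B, to=C, msg='sync')): A:[] B:[] C:[bye,pong,sync] D:[]

(empty)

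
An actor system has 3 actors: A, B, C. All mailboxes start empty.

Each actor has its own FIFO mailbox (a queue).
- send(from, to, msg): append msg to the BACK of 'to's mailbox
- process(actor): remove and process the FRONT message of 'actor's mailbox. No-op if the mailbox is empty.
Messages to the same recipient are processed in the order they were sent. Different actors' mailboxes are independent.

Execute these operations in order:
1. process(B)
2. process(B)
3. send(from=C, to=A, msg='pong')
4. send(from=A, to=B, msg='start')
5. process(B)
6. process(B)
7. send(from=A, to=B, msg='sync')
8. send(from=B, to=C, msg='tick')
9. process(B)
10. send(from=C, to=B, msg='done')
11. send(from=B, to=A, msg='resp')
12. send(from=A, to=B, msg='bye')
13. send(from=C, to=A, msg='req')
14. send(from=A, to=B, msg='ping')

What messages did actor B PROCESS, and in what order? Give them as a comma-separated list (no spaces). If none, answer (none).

Answer: start,sync

Derivation:
After 1 (process(B)): A:[] B:[] C:[]
After 2 (process(B)): A:[] B:[] C:[]
After 3 (send(from=C, to=A, msg='pong')): A:[pong] B:[] C:[]
After 4 (send(from=A, to=B, msg='start')): A:[pong] B:[start] C:[]
After 5 (process(B)): A:[pong] B:[] C:[]
After 6 (process(B)): A:[pong] B:[] C:[]
After 7 (send(from=A, to=B, msg='sync')): A:[pong] B:[sync] C:[]
After 8 (send(from=B, to=C, msg='tick')): A:[pong] B:[sync] C:[tick]
After 9 (process(B)): A:[pong] B:[] C:[tick]
After 10 (send(from=C, to=B, msg='done')): A:[pong] B:[done] C:[tick]
After 11 (send(from=B, to=A, msg='resp')): A:[pong,resp] B:[done] C:[tick]
After 12 (send(from=A, to=B, msg='bye')): A:[pong,resp] B:[done,bye] C:[tick]
After 13 (send(from=C, to=A, msg='req')): A:[pong,resp,req] B:[done,bye] C:[tick]
After 14 (send(from=A, to=B, msg='ping')): A:[pong,resp,req] B:[done,bye,ping] C:[tick]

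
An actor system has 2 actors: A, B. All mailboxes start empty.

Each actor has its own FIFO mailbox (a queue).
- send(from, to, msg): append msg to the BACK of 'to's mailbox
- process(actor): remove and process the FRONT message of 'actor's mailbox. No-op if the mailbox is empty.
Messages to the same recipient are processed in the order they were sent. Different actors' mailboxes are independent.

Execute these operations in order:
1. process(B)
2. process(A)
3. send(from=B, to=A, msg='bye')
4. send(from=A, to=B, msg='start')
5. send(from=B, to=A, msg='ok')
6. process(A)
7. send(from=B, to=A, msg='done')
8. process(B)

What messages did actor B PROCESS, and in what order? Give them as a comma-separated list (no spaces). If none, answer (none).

After 1 (process(B)): A:[] B:[]
After 2 (process(A)): A:[] B:[]
After 3 (send(from=B, to=A, msg='bye')): A:[bye] B:[]
After 4 (send(from=A, to=B, msg='start')): A:[bye] B:[start]
After 5 (send(from=B, to=A, msg='ok')): A:[bye,ok] B:[start]
After 6 (process(A)): A:[ok] B:[start]
After 7 (send(from=B, to=A, msg='done')): A:[ok,done] B:[start]
After 8 (process(B)): A:[ok,done] B:[]

Answer: start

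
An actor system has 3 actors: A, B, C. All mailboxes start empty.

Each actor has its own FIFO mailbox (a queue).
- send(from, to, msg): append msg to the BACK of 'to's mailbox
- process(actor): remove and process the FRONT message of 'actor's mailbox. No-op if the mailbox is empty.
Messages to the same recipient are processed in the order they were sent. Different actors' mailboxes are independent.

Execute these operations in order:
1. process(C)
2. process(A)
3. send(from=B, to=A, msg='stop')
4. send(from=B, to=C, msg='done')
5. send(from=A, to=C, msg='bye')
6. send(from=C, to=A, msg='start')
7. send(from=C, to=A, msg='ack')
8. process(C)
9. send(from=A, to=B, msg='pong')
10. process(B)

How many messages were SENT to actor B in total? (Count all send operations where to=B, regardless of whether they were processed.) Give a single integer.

After 1 (process(C)): A:[] B:[] C:[]
After 2 (process(A)): A:[] B:[] C:[]
After 3 (send(from=B, to=A, msg='stop')): A:[stop] B:[] C:[]
After 4 (send(from=B, to=C, msg='done')): A:[stop] B:[] C:[done]
After 5 (send(from=A, to=C, msg='bye')): A:[stop] B:[] C:[done,bye]
After 6 (send(from=C, to=A, msg='start')): A:[stop,start] B:[] C:[done,bye]
After 7 (send(from=C, to=A, msg='ack')): A:[stop,start,ack] B:[] C:[done,bye]
After 8 (process(C)): A:[stop,start,ack] B:[] C:[bye]
After 9 (send(from=A, to=B, msg='pong')): A:[stop,start,ack] B:[pong] C:[bye]
After 10 (process(B)): A:[stop,start,ack] B:[] C:[bye]

Answer: 1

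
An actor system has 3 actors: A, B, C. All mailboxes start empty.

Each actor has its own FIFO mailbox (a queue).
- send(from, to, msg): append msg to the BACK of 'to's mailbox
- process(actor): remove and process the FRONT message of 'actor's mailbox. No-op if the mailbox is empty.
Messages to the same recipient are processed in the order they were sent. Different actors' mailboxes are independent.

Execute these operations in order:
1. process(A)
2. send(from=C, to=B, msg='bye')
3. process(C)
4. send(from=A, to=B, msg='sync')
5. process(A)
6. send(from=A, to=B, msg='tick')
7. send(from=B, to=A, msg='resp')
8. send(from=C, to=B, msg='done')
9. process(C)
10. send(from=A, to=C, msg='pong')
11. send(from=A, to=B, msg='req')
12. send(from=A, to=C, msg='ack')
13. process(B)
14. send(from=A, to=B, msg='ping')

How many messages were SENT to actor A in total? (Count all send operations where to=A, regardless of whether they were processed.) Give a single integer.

Answer: 1

Derivation:
After 1 (process(A)): A:[] B:[] C:[]
After 2 (send(from=C, to=B, msg='bye')): A:[] B:[bye] C:[]
After 3 (process(C)): A:[] B:[bye] C:[]
After 4 (send(from=A, to=B, msg='sync')): A:[] B:[bye,sync] C:[]
After 5 (process(A)): A:[] B:[bye,sync] C:[]
After 6 (send(from=A, to=B, msg='tick')): A:[] B:[bye,sync,tick] C:[]
After 7 (send(from=B, to=A, msg='resp')): A:[resp] B:[bye,sync,tick] C:[]
After 8 (send(from=C, to=B, msg='done')): A:[resp] B:[bye,sync,tick,done] C:[]
After 9 (process(C)): A:[resp] B:[bye,sync,tick,done] C:[]
After 10 (send(from=A, to=C, msg='pong')): A:[resp] B:[bye,sync,tick,done] C:[pong]
After 11 (send(from=A, to=B, msg='req')): A:[resp] B:[bye,sync,tick,done,req] C:[pong]
After 12 (send(from=A, to=C, msg='ack')): A:[resp] B:[bye,sync,tick,done,req] C:[pong,ack]
After 13 (process(B)): A:[resp] B:[sync,tick,done,req] C:[pong,ack]
After 14 (send(from=A, to=B, msg='ping')): A:[resp] B:[sync,tick,done,req,ping] C:[pong,ack]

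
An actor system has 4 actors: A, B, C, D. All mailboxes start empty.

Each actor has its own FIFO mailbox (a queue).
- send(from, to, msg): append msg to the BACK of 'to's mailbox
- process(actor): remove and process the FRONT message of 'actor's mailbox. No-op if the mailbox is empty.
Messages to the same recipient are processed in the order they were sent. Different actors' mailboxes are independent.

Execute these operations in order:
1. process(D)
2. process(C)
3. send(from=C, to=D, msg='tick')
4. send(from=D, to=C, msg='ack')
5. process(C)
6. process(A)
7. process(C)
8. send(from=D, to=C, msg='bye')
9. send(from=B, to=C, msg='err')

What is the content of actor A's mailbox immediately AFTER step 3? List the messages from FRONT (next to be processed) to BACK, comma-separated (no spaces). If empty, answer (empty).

After 1 (process(D)): A:[] B:[] C:[] D:[]
After 2 (process(C)): A:[] B:[] C:[] D:[]
After 3 (send(from=C, to=D, msg='tick')): A:[] B:[] C:[] D:[tick]

(empty)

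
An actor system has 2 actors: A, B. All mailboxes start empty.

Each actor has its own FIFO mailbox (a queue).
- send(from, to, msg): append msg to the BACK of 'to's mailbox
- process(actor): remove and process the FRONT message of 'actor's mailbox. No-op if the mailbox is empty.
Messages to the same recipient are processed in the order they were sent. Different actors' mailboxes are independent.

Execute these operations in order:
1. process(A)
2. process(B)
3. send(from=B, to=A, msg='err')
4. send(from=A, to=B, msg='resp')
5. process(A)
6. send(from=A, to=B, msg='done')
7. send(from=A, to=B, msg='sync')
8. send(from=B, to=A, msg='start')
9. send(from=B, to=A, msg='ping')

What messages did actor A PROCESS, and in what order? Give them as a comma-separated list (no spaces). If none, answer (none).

Answer: err

Derivation:
After 1 (process(A)): A:[] B:[]
After 2 (process(B)): A:[] B:[]
After 3 (send(from=B, to=A, msg='err')): A:[err] B:[]
After 4 (send(from=A, to=B, msg='resp')): A:[err] B:[resp]
After 5 (process(A)): A:[] B:[resp]
After 6 (send(from=A, to=B, msg='done')): A:[] B:[resp,done]
After 7 (send(from=A, to=B, msg='sync')): A:[] B:[resp,done,sync]
After 8 (send(from=B, to=A, msg='start')): A:[start] B:[resp,done,sync]
After 9 (send(from=B, to=A, msg='ping')): A:[start,ping] B:[resp,done,sync]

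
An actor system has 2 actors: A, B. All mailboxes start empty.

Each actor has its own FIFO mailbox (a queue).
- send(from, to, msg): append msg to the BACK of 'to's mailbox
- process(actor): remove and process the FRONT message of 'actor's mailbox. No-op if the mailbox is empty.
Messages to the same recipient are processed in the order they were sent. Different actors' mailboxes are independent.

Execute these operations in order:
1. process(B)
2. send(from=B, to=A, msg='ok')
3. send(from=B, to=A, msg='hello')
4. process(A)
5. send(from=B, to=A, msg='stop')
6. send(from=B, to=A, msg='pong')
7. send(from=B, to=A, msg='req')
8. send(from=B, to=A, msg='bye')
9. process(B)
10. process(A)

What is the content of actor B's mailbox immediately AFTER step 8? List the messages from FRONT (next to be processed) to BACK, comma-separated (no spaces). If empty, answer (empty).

After 1 (process(B)): A:[] B:[]
After 2 (send(from=B, to=A, msg='ok')): A:[ok] B:[]
After 3 (send(from=B, to=A, msg='hello')): A:[ok,hello] B:[]
After 4 (process(A)): A:[hello] B:[]
After 5 (send(from=B, to=A, msg='stop')): A:[hello,stop] B:[]
After 6 (send(from=B, to=A, msg='pong')): A:[hello,stop,pong] B:[]
After 7 (send(from=B, to=A, msg='req')): A:[hello,stop,pong,req] B:[]
After 8 (send(from=B, to=A, msg='bye')): A:[hello,stop,pong,req,bye] B:[]

(empty)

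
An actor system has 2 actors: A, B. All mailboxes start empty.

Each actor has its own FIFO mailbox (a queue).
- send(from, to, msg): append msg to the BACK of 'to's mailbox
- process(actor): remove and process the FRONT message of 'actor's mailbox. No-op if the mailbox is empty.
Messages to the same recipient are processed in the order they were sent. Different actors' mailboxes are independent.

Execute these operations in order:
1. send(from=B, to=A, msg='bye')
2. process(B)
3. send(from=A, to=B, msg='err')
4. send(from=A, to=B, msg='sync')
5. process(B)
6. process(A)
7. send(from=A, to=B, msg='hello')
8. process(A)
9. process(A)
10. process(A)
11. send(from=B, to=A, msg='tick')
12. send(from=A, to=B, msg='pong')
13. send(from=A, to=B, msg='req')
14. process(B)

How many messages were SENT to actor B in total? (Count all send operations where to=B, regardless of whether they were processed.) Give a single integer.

Answer: 5

Derivation:
After 1 (send(from=B, to=A, msg='bye')): A:[bye] B:[]
After 2 (process(B)): A:[bye] B:[]
After 3 (send(from=A, to=B, msg='err')): A:[bye] B:[err]
After 4 (send(from=A, to=B, msg='sync')): A:[bye] B:[err,sync]
After 5 (process(B)): A:[bye] B:[sync]
After 6 (process(A)): A:[] B:[sync]
After 7 (send(from=A, to=B, msg='hello')): A:[] B:[sync,hello]
After 8 (process(A)): A:[] B:[sync,hello]
After 9 (process(A)): A:[] B:[sync,hello]
After 10 (process(A)): A:[] B:[sync,hello]
After 11 (send(from=B, to=A, msg='tick')): A:[tick] B:[sync,hello]
After 12 (send(from=A, to=B, msg='pong')): A:[tick] B:[sync,hello,pong]
After 13 (send(from=A, to=B, msg='req')): A:[tick] B:[sync,hello,pong,req]
After 14 (process(B)): A:[tick] B:[hello,pong,req]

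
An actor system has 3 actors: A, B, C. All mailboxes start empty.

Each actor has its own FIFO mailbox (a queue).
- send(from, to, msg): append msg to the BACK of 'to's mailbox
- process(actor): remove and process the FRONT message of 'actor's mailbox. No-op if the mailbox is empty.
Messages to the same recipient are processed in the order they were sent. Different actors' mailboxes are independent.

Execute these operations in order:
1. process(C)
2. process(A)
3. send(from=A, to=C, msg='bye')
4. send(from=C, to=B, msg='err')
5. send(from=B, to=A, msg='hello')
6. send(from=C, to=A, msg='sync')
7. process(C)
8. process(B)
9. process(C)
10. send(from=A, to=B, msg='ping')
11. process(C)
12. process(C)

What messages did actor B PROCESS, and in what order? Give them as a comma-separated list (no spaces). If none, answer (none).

Answer: err

Derivation:
After 1 (process(C)): A:[] B:[] C:[]
After 2 (process(A)): A:[] B:[] C:[]
After 3 (send(from=A, to=C, msg='bye')): A:[] B:[] C:[bye]
After 4 (send(from=C, to=B, msg='err')): A:[] B:[err] C:[bye]
After 5 (send(from=B, to=A, msg='hello')): A:[hello] B:[err] C:[bye]
After 6 (send(from=C, to=A, msg='sync')): A:[hello,sync] B:[err] C:[bye]
After 7 (process(C)): A:[hello,sync] B:[err] C:[]
After 8 (process(B)): A:[hello,sync] B:[] C:[]
After 9 (process(C)): A:[hello,sync] B:[] C:[]
After 10 (send(from=A, to=B, msg='ping')): A:[hello,sync] B:[ping] C:[]
After 11 (process(C)): A:[hello,sync] B:[ping] C:[]
After 12 (process(C)): A:[hello,sync] B:[ping] C:[]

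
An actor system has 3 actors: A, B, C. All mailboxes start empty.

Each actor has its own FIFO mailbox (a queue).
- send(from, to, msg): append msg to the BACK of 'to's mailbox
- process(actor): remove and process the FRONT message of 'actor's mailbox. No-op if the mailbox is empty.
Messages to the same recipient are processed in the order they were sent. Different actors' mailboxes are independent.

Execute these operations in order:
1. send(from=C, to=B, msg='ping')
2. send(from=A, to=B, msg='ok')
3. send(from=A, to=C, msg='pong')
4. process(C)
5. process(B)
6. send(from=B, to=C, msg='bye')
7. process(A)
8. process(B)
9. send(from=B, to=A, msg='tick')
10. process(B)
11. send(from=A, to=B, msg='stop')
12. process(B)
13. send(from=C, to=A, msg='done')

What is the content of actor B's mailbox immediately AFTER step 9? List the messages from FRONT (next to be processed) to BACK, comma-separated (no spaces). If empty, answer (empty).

After 1 (send(from=C, to=B, msg='ping')): A:[] B:[ping] C:[]
After 2 (send(from=A, to=B, msg='ok')): A:[] B:[ping,ok] C:[]
After 3 (send(from=A, to=C, msg='pong')): A:[] B:[ping,ok] C:[pong]
After 4 (process(C)): A:[] B:[ping,ok] C:[]
After 5 (process(B)): A:[] B:[ok] C:[]
After 6 (send(from=B, to=C, msg='bye')): A:[] B:[ok] C:[bye]
After 7 (process(A)): A:[] B:[ok] C:[bye]
After 8 (process(B)): A:[] B:[] C:[bye]
After 9 (send(from=B, to=A, msg='tick')): A:[tick] B:[] C:[bye]

(empty)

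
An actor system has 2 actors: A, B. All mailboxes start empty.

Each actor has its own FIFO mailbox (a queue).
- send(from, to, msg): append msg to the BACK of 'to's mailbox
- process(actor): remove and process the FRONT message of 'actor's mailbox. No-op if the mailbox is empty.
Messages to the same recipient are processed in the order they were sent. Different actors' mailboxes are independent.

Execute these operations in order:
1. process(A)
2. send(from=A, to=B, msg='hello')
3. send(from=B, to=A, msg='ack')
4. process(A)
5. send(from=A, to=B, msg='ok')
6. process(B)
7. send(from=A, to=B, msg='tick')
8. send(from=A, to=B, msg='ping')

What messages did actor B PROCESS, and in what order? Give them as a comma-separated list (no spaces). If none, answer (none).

Answer: hello

Derivation:
After 1 (process(A)): A:[] B:[]
After 2 (send(from=A, to=B, msg='hello')): A:[] B:[hello]
After 3 (send(from=B, to=A, msg='ack')): A:[ack] B:[hello]
After 4 (process(A)): A:[] B:[hello]
After 5 (send(from=A, to=B, msg='ok')): A:[] B:[hello,ok]
After 6 (process(B)): A:[] B:[ok]
After 7 (send(from=A, to=B, msg='tick')): A:[] B:[ok,tick]
After 8 (send(from=A, to=B, msg='ping')): A:[] B:[ok,tick,ping]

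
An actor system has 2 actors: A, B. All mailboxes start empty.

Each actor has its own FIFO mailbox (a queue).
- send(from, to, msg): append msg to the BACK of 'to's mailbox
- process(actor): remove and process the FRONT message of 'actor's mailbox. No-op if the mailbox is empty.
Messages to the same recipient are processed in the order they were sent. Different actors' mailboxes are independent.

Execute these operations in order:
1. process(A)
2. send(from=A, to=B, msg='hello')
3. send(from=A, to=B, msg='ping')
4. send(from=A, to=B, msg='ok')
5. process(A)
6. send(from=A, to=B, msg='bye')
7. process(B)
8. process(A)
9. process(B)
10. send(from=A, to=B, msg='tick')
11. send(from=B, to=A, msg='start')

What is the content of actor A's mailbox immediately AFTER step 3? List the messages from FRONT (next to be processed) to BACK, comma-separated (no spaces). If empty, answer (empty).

After 1 (process(A)): A:[] B:[]
After 2 (send(from=A, to=B, msg='hello')): A:[] B:[hello]
After 3 (send(from=A, to=B, msg='ping')): A:[] B:[hello,ping]

(empty)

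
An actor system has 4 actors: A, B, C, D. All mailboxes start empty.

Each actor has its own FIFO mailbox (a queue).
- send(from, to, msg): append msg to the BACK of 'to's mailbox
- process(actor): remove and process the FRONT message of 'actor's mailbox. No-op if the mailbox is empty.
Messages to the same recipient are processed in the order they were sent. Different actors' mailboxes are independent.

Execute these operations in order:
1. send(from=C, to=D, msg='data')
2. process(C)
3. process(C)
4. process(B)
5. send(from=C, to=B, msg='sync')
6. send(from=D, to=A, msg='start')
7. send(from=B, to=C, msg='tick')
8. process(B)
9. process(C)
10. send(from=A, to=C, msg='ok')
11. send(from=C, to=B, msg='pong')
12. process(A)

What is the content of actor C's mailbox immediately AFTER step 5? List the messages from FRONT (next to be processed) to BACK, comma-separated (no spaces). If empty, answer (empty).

After 1 (send(from=C, to=D, msg='data')): A:[] B:[] C:[] D:[data]
After 2 (process(C)): A:[] B:[] C:[] D:[data]
After 3 (process(C)): A:[] B:[] C:[] D:[data]
After 4 (process(B)): A:[] B:[] C:[] D:[data]
After 5 (send(from=C, to=B, msg='sync')): A:[] B:[sync] C:[] D:[data]

(empty)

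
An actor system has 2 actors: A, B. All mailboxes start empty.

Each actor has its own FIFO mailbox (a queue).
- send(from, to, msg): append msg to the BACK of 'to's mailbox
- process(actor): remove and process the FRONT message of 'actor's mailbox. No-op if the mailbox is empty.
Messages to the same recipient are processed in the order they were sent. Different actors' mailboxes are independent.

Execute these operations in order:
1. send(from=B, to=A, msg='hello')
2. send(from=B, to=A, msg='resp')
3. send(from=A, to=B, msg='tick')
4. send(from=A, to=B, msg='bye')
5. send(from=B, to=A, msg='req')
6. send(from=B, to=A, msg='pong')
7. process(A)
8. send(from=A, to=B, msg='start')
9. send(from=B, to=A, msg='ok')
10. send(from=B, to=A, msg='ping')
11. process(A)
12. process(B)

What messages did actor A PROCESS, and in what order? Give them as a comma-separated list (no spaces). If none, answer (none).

After 1 (send(from=B, to=A, msg='hello')): A:[hello] B:[]
After 2 (send(from=B, to=A, msg='resp')): A:[hello,resp] B:[]
After 3 (send(from=A, to=B, msg='tick')): A:[hello,resp] B:[tick]
After 4 (send(from=A, to=B, msg='bye')): A:[hello,resp] B:[tick,bye]
After 5 (send(from=B, to=A, msg='req')): A:[hello,resp,req] B:[tick,bye]
After 6 (send(from=B, to=A, msg='pong')): A:[hello,resp,req,pong] B:[tick,bye]
After 7 (process(A)): A:[resp,req,pong] B:[tick,bye]
After 8 (send(from=A, to=B, msg='start')): A:[resp,req,pong] B:[tick,bye,start]
After 9 (send(from=B, to=A, msg='ok')): A:[resp,req,pong,ok] B:[tick,bye,start]
After 10 (send(from=B, to=A, msg='ping')): A:[resp,req,pong,ok,ping] B:[tick,bye,start]
After 11 (process(A)): A:[req,pong,ok,ping] B:[tick,bye,start]
After 12 (process(B)): A:[req,pong,ok,ping] B:[bye,start]

Answer: hello,resp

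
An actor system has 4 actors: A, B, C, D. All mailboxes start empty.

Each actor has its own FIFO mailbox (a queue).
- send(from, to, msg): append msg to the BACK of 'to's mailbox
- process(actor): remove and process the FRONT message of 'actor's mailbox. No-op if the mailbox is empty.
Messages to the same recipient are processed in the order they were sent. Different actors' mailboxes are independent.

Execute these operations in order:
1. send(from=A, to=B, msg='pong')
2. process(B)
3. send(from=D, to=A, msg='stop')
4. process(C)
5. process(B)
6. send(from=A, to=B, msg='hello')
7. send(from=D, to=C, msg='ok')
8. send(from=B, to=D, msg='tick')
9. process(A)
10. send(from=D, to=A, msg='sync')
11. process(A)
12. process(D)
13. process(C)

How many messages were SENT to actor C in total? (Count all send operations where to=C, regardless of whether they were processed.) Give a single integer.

After 1 (send(from=A, to=B, msg='pong')): A:[] B:[pong] C:[] D:[]
After 2 (process(B)): A:[] B:[] C:[] D:[]
After 3 (send(from=D, to=A, msg='stop')): A:[stop] B:[] C:[] D:[]
After 4 (process(C)): A:[stop] B:[] C:[] D:[]
After 5 (process(B)): A:[stop] B:[] C:[] D:[]
After 6 (send(from=A, to=B, msg='hello')): A:[stop] B:[hello] C:[] D:[]
After 7 (send(from=D, to=C, msg='ok')): A:[stop] B:[hello] C:[ok] D:[]
After 8 (send(from=B, to=D, msg='tick')): A:[stop] B:[hello] C:[ok] D:[tick]
After 9 (process(A)): A:[] B:[hello] C:[ok] D:[tick]
After 10 (send(from=D, to=A, msg='sync')): A:[sync] B:[hello] C:[ok] D:[tick]
After 11 (process(A)): A:[] B:[hello] C:[ok] D:[tick]
After 12 (process(D)): A:[] B:[hello] C:[ok] D:[]
After 13 (process(C)): A:[] B:[hello] C:[] D:[]

Answer: 1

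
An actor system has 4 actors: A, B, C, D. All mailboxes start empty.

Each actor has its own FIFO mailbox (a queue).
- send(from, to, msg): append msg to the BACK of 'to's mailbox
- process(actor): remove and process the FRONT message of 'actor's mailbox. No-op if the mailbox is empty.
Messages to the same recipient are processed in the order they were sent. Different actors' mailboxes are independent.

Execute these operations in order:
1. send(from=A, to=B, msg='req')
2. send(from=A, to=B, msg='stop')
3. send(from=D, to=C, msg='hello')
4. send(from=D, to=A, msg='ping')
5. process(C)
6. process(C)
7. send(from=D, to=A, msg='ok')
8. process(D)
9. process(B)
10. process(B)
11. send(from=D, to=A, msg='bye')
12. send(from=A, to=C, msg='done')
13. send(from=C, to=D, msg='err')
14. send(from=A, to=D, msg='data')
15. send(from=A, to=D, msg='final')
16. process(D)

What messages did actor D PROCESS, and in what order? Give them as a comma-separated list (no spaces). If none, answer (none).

After 1 (send(from=A, to=B, msg='req')): A:[] B:[req] C:[] D:[]
After 2 (send(from=A, to=B, msg='stop')): A:[] B:[req,stop] C:[] D:[]
After 3 (send(from=D, to=C, msg='hello')): A:[] B:[req,stop] C:[hello] D:[]
After 4 (send(from=D, to=A, msg='ping')): A:[ping] B:[req,stop] C:[hello] D:[]
After 5 (process(C)): A:[ping] B:[req,stop] C:[] D:[]
After 6 (process(C)): A:[ping] B:[req,stop] C:[] D:[]
After 7 (send(from=D, to=A, msg='ok')): A:[ping,ok] B:[req,stop] C:[] D:[]
After 8 (process(D)): A:[ping,ok] B:[req,stop] C:[] D:[]
After 9 (process(B)): A:[ping,ok] B:[stop] C:[] D:[]
After 10 (process(B)): A:[ping,ok] B:[] C:[] D:[]
After 11 (send(from=D, to=A, msg='bye')): A:[ping,ok,bye] B:[] C:[] D:[]
After 12 (send(from=A, to=C, msg='done')): A:[ping,ok,bye] B:[] C:[done] D:[]
After 13 (send(from=C, to=D, msg='err')): A:[ping,ok,bye] B:[] C:[done] D:[err]
After 14 (send(from=A, to=D, msg='data')): A:[ping,ok,bye] B:[] C:[done] D:[err,data]
After 15 (send(from=A, to=D, msg='final')): A:[ping,ok,bye] B:[] C:[done] D:[err,data,final]
After 16 (process(D)): A:[ping,ok,bye] B:[] C:[done] D:[data,final]

Answer: err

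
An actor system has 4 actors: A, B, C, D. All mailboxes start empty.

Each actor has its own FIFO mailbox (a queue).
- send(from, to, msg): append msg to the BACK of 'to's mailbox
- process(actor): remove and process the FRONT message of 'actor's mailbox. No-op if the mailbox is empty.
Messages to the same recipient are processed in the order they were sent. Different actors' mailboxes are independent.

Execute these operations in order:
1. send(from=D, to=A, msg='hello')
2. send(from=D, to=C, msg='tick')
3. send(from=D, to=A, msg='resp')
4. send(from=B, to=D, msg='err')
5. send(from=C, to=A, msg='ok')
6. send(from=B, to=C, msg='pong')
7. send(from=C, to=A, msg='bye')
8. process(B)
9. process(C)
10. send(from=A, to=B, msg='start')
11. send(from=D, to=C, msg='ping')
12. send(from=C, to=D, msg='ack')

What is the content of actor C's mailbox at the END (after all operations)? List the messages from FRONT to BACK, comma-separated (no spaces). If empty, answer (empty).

After 1 (send(from=D, to=A, msg='hello')): A:[hello] B:[] C:[] D:[]
After 2 (send(from=D, to=C, msg='tick')): A:[hello] B:[] C:[tick] D:[]
After 3 (send(from=D, to=A, msg='resp')): A:[hello,resp] B:[] C:[tick] D:[]
After 4 (send(from=B, to=D, msg='err')): A:[hello,resp] B:[] C:[tick] D:[err]
After 5 (send(from=C, to=A, msg='ok')): A:[hello,resp,ok] B:[] C:[tick] D:[err]
After 6 (send(from=B, to=C, msg='pong')): A:[hello,resp,ok] B:[] C:[tick,pong] D:[err]
After 7 (send(from=C, to=A, msg='bye')): A:[hello,resp,ok,bye] B:[] C:[tick,pong] D:[err]
After 8 (process(B)): A:[hello,resp,ok,bye] B:[] C:[tick,pong] D:[err]
After 9 (process(C)): A:[hello,resp,ok,bye] B:[] C:[pong] D:[err]
After 10 (send(from=A, to=B, msg='start')): A:[hello,resp,ok,bye] B:[start] C:[pong] D:[err]
After 11 (send(from=D, to=C, msg='ping')): A:[hello,resp,ok,bye] B:[start] C:[pong,ping] D:[err]
After 12 (send(from=C, to=D, msg='ack')): A:[hello,resp,ok,bye] B:[start] C:[pong,ping] D:[err,ack]

Answer: pong,ping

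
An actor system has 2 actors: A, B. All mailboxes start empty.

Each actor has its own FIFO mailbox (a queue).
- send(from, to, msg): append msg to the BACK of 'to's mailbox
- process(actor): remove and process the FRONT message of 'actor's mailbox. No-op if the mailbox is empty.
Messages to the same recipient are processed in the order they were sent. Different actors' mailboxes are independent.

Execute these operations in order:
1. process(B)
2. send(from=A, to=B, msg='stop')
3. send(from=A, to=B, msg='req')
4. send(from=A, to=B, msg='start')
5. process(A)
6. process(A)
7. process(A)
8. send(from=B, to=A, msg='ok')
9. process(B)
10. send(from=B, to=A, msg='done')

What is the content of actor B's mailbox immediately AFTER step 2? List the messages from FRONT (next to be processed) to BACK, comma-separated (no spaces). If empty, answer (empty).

After 1 (process(B)): A:[] B:[]
After 2 (send(from=A, to=B, msg='stop')): A:[] B:[stop]

stop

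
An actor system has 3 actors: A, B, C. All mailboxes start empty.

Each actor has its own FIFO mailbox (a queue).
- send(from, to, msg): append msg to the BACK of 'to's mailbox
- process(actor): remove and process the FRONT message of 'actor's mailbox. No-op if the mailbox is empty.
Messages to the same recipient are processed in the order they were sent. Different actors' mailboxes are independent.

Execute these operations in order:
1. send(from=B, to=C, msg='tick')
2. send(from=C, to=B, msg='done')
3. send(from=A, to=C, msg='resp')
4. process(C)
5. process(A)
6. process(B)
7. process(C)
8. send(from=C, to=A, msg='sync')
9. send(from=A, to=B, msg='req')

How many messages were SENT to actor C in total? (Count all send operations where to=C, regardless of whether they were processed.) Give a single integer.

Answer: 2

Derivation:
After 1 (send(from=B, to=C, msg='tick')): A:[] B:[] C:[tick]
After 2 (send(from=C, to=B, msg='done')): A:[] B:[done] C:[tick]
After 3 (send(from=A, to=C, msg='resp')): A:[] B:[done] C:[tick,resp]
After 4 (process(C)): A:[] B:[done] C:[resp]
After 5 (process(A)): A:[] B:[done] C:[resp]
After 6 (process(B)): A:[] B:[] C:[resp]
After 7 (process(C)): A:[] B:[] C:[]
After 8 (send(from=C, to=A, msg='sync')): A:[sync] B:[] C:[]
After 9 (send(from=A, to=B, msg='req')): A:[sync] B:[req] C:[]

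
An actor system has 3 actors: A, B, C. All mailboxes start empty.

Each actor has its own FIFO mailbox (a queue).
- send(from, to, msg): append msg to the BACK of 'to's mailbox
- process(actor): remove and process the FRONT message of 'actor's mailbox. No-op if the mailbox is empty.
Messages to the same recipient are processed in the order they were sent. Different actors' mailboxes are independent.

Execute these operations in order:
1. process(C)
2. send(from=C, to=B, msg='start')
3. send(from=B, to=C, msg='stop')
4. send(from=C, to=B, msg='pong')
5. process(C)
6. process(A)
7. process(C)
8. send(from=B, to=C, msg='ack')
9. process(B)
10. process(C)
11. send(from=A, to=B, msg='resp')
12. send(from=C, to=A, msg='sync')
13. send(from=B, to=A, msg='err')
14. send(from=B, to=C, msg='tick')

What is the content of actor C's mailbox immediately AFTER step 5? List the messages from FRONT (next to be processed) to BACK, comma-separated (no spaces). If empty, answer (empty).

After 1 (process(C)): A:[] B:[] C:[]
After 2 (send(from=C, to=B, msg='start')): A:[] B:[start] C:[]
After 3 (send(from=B, to=C, msg='stop')): A:[] B:[start] C:[stop]
After 4 (send(from=C, to=B, msg='pong')): A:[] B:[start,pong] C:[stop]
After 5 (process(C)): A:[] B:[start,pong] C:[]

(empty)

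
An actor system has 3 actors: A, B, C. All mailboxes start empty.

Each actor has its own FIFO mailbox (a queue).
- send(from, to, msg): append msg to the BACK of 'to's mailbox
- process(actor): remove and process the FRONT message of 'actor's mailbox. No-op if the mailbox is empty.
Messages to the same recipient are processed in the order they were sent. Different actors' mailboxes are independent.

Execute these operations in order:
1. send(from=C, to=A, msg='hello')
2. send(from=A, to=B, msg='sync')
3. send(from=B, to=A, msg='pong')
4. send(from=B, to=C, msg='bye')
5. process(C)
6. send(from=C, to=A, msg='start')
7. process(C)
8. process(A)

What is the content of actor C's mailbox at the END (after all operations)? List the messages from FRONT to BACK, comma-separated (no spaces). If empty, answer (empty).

Answer: (empty)

Derivation:
After 1 (send(from=C, to=A, msg='hello')): A:[hello] B:[] C:[]
After 2 (send(from=A, to=B, msg='sync')): A:[hello] B:[sync] C:[]
After 3 (send(from=B, to=A, msg='pong')): A:[hello,pong] B:[sync] C:[]
After 4 (send(from=B, to=C, msg='bye')): A:[hello,pong] B:[sync] C:[bye]
After 5 (process(C)): A:[hello,pong] B:[sync] C:[]
After 6 (send(from=C, to=A, msg='start')): A:[hello,pong,start] B:[sync] C:[]
After 7 (process(C)): A:[hello,pong,start] B:[sync] C:[]
After 8 (process(A)): A:[pong,start] B:[sync] C:[]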